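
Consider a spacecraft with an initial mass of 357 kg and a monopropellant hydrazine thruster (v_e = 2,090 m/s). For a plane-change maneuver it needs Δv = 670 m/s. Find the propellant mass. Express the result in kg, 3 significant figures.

By the Tsiolkovsky rocket equation, m₀/m_f = exp(Δv / v_e) = exp(670 / 2090.0) = exp(0.3206) = 1.3779.
m_f = 357 / 1.3779 = 259.09 kg, so propellant = m₀ − m_f = 357 − 259.09 = 97.91 kg.

propellant mass ≈ 97.9 kg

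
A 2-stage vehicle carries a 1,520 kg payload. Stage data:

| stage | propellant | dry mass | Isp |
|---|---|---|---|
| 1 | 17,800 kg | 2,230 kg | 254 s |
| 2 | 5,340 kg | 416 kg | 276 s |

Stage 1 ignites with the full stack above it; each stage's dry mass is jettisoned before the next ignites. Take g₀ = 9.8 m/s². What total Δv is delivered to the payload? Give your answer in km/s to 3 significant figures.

Ignition mass of stage 1 = 17,800+2,230 + 5,340+416 + 1,520 = 27,306 kg.
Stage 1: m₀ = 27,306 kg, m_f = 27,306 − 17,800 = 9,506 kg; Δv = 254×9.8×ln(2.873) = 2489.2×1.0552 ≈ 2627 m/s.
Stage 2: m₀ = 7,276 kg, m_f = 7,276 − 5,340 = 1,936 kg; Δv = 276×9.8×ln(3.758) = 2704.8×1.3240 ≈ 3581 m/s.
Total Δv = 2627 + 3581 = 6208 m/s.

Δv ≈ 6.21 km/s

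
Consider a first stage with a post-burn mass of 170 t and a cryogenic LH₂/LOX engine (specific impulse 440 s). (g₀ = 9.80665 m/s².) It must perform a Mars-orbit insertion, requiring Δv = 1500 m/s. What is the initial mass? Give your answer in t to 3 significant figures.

v_e = Isp · g₀ = 440 × 9.80665 = 4314.9 m/s.
Rocket equation: m₀/m_f = exp(Δv / v_e) = exp(1500 / 4314.9) = exp(0.3476) = 1.4157.
m₀ = m_f × 1.4157 = 170 × 1.4157 = 240.669 t.

initial mass ≈ 241 t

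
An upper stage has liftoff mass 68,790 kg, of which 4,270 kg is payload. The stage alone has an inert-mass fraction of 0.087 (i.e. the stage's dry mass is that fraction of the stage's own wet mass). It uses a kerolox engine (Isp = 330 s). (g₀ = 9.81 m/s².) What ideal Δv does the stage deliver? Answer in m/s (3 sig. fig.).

Δv ≈ 6280 m/s

Stage wet mass = m₀ − payload = 68,790 − 4,270 = 64,520 kg.
Stage dry mass = ε × stage wet mass = 0.087 × 64,520 = 5,613.24 kg.
Burnout mass m_f = stage dry + payload = 5,613.24 + 4,270 = 9,883.24 kg.
v_e = Isp · g₀ = 330 × 9.81 = 3237.3 m/s.
Δv = v_e · ln(68,790/9,883.24) = 3237.3 × ln(6.96) = 3237.3 × 1.9402 ≈ 6281 m/s.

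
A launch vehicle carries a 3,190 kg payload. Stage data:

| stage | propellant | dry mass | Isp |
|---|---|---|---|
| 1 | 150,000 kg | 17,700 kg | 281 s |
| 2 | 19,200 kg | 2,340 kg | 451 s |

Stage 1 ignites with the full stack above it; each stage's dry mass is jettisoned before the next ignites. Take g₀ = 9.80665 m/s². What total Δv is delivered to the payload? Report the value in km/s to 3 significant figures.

Δv ≈ 10.8 km/s

Ignition mass of stage 1 = 150,000+17,700 + 19,200+2,340 + 3,190 = 192,430 kg.
Stage 1: m₀ = 192,430 kg, m_f = 192,430 − 150,000 = 42,430 kg; Δv = 281×9.80665×ln(4.535) = 2755.7×1.5119 ≈ 4166 m/s.
Stage 2: m₀ = 24,730 kg, m_f = 24,730 − 19,200 = 5,530 kg; Δv = 451×9.80665×ln(4.472) = 4422.8×1.4978 ≈ 6625 m/s.
Total Δv = 4166 + 6625 = 10791 m/s.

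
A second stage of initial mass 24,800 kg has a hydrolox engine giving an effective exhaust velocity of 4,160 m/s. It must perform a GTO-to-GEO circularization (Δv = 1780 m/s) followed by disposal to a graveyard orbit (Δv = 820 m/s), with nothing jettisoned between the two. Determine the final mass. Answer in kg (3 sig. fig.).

final mass ≈ 13300 kg

After the first burn: m = 24800 × exp(−1780/4160.0) = 24800 × 0.65189 = 16,166.9 kg.
After the second burn: m = 16,166.9 × exp(−820/4160.0) = 16,166.9 × 0.82110 = 13,274.6 kg.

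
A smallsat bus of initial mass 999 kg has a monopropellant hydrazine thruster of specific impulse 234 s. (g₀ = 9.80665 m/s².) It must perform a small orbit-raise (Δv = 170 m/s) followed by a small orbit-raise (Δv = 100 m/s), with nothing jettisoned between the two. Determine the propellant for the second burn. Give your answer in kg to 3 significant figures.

propellant for the second burn ≈ 39.6 kg

v_e = Isp · g₀ = 234 × 9.80665 = 2294.8 m/s.
After the first burn: m = 999 × exp(−170/2294.8) = 999 × 0.92860 = 927.671 kg.
After the second burn: m = 927.671 × exp(−100/2294.8) = 927.671 × 0.95736 = 888.115 kg.
Second-burn propellant = 927.671 − 888.115 = 39.556 kg.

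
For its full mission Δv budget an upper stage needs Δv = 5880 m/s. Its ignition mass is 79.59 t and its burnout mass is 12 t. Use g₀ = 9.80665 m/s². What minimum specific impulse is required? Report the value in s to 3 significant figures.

ln(m₀/m_f) = ln(79590/12000) = ln(6.633) = 1.8920.
Using Δv = v_e ln(m₀/m_f): v_e = Δv / ln(m₀/m_f) = 5880 / 1.8920 = 3107.9 m/s.
Isp = v_e / g₀ = 3107.9 / 9.80665 = 316.9 s.

Isp ≈ 317 s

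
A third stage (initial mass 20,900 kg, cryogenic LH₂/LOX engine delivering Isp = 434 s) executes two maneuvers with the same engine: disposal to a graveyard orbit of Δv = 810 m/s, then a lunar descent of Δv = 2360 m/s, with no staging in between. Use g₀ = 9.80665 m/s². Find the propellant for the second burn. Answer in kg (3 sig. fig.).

v_e = Isp · g₀ = 434 × 9.80665 = 4256.1 m/s.
After the first burn: m = 20900 × exp(−810/4256.1) = 20900 × 0.82670 = 17,278 kg.
After the second burn: m = 17,278 × exp(−2360/4256.1) = 17,278 × 0.57436 = 9,923.79 kg.
Second-burn propellant = 17,278 − 9,923.79 = 7,354.21 kg.

propellant for the second burn ≈ 7350 kg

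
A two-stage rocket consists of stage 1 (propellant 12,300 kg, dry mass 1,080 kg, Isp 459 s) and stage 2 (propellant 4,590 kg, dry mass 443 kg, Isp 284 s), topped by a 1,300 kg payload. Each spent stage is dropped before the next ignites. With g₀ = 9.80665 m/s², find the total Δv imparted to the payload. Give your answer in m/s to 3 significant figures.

Δv ≈ 8000 m/s

Ignition mass of stage 1 = 12,300+1,080 + 4,590+443 + 1,300 = 19,713 kg.
Stage 1: m₀ = 19,713 kg, m_f = 19,713 − 12,300 = 7,413 kg; Δv = 459×9.80665×ln(2.659) = 4501.3×0.9780 ≈ 4402 m/s.
Stage 2: m₀ = 6,333 kg, m_f = 6,333 − 4,590 = 1,743 kg; Δv = 284×9.80665×ln(3.633) = 2785.1×1.2902 ≈ 3593 m/s.
Total Δv = 4402 + 3593 = 7995 m/s.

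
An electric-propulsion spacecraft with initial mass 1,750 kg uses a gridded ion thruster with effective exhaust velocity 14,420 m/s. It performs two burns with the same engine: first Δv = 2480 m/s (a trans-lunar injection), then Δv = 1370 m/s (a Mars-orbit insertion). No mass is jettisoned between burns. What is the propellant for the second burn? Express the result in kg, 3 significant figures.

propellant for the second burn ≈ 134 kg

After the first burn: m = 1750 × exp(−2480/14420.0) = 1750 × 0.84199 = 1,473.48 kg.
After the second burn: m = 1,473.48 × exp(−1370/14420.0) = 1,473.48 × 0.90937 = 1,339.94 kg.
Second-burn propellant = 1,473.48 − 1,339.94 = 133.54 kg.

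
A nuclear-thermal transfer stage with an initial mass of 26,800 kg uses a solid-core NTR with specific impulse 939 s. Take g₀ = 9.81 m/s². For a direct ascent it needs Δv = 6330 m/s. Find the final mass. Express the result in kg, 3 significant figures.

final mass ≈ 13500 kg

v_e = Isp · g₀ = 939 × 9.81 = 9211.6 m/s.
By the Tsiolkovsky rocket equation, m₀/m_f = exp(Δv / v_e) = exp(6330 / 9211.6) = exp(0.6872) = 1.9881.
m_f = m₀ / 1.9881 = 26,800 / 1.9881 = 13,480.2 kg.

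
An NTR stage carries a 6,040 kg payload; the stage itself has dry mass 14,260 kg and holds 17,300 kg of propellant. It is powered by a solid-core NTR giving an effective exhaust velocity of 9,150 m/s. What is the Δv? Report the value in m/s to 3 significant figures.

Δv ≈ 5640 m/s

m₀ = payload + dry + propellant = 6,040 + 14,260 + 17,300 = 37,600 kg.
m_f = payload + dry = 6,040 + 14,260 = 20,300 kg.
By the Tsiolkovsky rocket equation, Δv = v_e · ln(m₀/m_f) = 9150.0 × ln(1.852) = 9150.0 × 0.6164 ≈ 5639.9 m/s.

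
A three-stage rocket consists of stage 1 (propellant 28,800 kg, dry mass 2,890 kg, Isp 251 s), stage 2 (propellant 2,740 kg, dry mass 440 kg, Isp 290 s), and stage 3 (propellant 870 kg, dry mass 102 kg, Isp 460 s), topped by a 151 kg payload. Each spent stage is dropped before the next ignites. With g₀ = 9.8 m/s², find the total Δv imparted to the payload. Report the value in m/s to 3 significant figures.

Δv ≈ 13600 m/s

Ignition mass of stage 1 = 28,800+2,890 + 2,740+440 + 870+102 + 151 = 35,993 kg.
Stage 1: m₀ = 35,993 kg, m_f = 35,993 − 28,800 = 7,193 kg; Δv = 251×9.8×ln(5.004) = 2459.8×1.6102 ≈ 3961 m/s.
Stage 2: m₀ = 4,303 kg, m_f = 4,303 − 2,740 = 1,563 kg; Δv = 290×9.8×ln(2.753) = 2842.0×1.0127 ≈ 2878 m/s.
Stage 3: m₀ = 1,123 kg, m_f = 1,123 − 870 = 253 kg; Δv = 460×9.8×ln(4.439) = 4508.0×1.4904 ≈ 6719 m/s.
Total Δv = 3961 + 2878 + 6719 = 13558 m/s.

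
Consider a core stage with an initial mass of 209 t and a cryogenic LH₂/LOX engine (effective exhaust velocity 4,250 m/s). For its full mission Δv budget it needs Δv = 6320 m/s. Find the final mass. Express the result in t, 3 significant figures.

final mass ≈ 47.2 t

By the Tsiolkovsky rocket equation, m₀/m_f = exp(Δv / v_e) = exp(6320 / 4250.0) = exp(1.4871) = 4.4241.
m_f = m₀ / 4.4241 = 209 / 4.4241 = 47.2412 t.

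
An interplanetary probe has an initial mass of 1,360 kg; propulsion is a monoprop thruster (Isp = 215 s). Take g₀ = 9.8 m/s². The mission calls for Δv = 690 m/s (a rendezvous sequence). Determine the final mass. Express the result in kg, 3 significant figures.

v_e = Isp · g₀ = 215 × 9.8 = 2107.0 m/s.
Using Δv = v_e ln(m₀/m_f): m₀/m_f = exp(Δv / v_e) = exp(690 / 2107.0) = exp(0.3275) = 1.3875.
m_f = m₀ / 1.3875 = 1,360 / 1.3875 = 980.18 kg.

final mass ≈ 980 kg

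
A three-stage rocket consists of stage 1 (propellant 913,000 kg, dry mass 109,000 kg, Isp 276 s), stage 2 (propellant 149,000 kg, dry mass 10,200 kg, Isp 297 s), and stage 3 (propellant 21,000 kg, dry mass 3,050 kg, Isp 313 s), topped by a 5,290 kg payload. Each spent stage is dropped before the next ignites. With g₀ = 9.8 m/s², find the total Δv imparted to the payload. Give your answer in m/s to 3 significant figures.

Ignition mass of stage 1 = 913,000+109,000 + 149,000+10,200 + 21,000+3,050 + 5,290 = 1,210,540 kg.
Stage 1: m₀ = 1,210,540 kg, m_f = 1,210,540 − 913,000 = 297,540 kg; Δv = 276×9.8×ln(4.068) = 2704.8×1.4033 ≈ 3796 m/s.
Stage 2: m₀ = 188,540 kg, m_f = 188,540 − 149,000 = 39,540 kg; Δv = 297×9.8×ln(4.768) = 2910.6×1.5620 ≈ 4546 m/s.
Stage 3: m₀ = 29,340 kg, m_f = 29,340 − 21,000 = 8,340 kg; Δv = 313×9.8×ln(3.518) = 3067.4×1.2579 ≈ 3858 m/s.
Total Δv = 3796 + 4546 + 3858 = 12200 m/s.

Δv ≈ 12200 m/s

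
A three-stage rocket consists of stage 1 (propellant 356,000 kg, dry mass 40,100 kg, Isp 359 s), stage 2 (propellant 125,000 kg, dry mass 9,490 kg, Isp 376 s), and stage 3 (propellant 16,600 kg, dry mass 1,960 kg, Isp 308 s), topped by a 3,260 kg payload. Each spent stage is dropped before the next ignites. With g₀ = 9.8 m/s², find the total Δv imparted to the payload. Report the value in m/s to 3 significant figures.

Ignition mass of stage 1 = 356,000+40,100 + 125,000+9,490 + 16,600+1,960 + 3,260 = 552,410 kg.
Stage 1: m₀ = 552,410 kg, m_f = 552,410 − 356,000 = 196,410 kg; Δv = 359×9.8×ln(2.813) = 3518.2×1.0341 ≈ 3638 m/s.
Stage 2: m₀ = 156,310 kg, m_f = 156,310 − 125,000 = 31,310 kg; Δv = 376×9.8×ln(4.992) = 3684.8×1.6079 ≈ 5925 m/s.
Stage 3: m₀ = 21,820 kg, m_f = 21,820 − 16,600 = 5,220 kg; Δv = 308×9.8×ln(4.18) = 3018.4×1.4303 ≈ 4317 m/s.
Total Δv = 3638 + 5925 + 4317 = 13880 m/s.

Δv ≈ 13900 m/s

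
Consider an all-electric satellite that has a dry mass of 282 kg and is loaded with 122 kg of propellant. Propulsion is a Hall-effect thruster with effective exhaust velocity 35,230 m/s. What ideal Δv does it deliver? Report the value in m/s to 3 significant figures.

Δv ≈ 12700 m/s

m₀ = m_dry + m_prop = 282 + 122 = 404 kg.
Δv = v_e · ln(m₀/m_f) = 35230.0 × ln(1.433) = 35230.0 × 0.3595 ≈ 12665.5 m/s.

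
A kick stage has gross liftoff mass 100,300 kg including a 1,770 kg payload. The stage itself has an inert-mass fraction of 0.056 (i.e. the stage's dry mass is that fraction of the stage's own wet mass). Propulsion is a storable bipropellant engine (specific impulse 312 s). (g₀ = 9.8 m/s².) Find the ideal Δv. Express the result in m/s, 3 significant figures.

Δv ≈ 8020 m/s

Stage wet mass = m₀ − payload = 100,300 − 1,770 = 98,530 kg.
Stage dry mass = ε × stage wet mass = 0.056 × 98,530 = 5,517.68 kg.
Burnout mass m_f = stage dry + payload = 5,517.68 + 1,770 = 7,287.68 kg.
v_e = Isp · g₀ = 312 × 9.8 = 3057.6 m/s.
Using Δv = v_e ln(m₀/m_f): Δv = v_e · ln(100,300/7,287.68) = 3057.6 × ln(13.76) = 3057.6 × 2.6220 ≈ 8017 m/s.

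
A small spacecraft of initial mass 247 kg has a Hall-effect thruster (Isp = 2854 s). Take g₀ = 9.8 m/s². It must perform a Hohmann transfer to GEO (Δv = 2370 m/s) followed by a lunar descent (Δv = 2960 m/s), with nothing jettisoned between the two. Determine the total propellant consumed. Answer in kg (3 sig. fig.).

v_e = Isp · g₀ = 2854 × 9.8 = 27969.2 m/s.
After the first burn: m = 247 × exp(−2370/27969.2) = 247 × 0.91875 = 226.931 kg.
After the second burn: m = 226.931 × exp(−2960/27969.2) = 226.931 × 0.89958 = 204.143 kg.
Total propellant = m₀ − m_final = 247 − 204.143 = 42.857 kg.

total propellant consumed ≈ 42.9 kg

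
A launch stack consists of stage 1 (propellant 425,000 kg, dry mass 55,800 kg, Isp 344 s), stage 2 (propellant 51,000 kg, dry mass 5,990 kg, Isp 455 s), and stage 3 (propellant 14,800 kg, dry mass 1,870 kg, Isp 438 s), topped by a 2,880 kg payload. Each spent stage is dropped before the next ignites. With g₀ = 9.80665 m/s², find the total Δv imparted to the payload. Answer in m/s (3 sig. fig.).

Ignition mass of stage 1 = 425,000+55,800 + 51,000+5,990 + 14,800+1,870 + 2,880 = 557,340 kg.
Stage 1: m₀ = 557,340 kg, m_f = 557,340 − 425,000 = 132,340 kg; Δv = 344×9.80665×ln(4.211) = 3373.5×1.4378 ≈ 4850 m/s.
Stage 2: m₀ = 76,540 kg, m_f = 76,540 − 51,000 = 25,540 kg; Δv = 455×9.80665×ln(2.997) = 4462.0×1.0976 ≈ 4897 m/s.
Stage 3: m₀ = 19,550 kg, m_f = 19,550 − 14,800 = 4,750 kg; Δv = 438×9.80665×ln(4.116) = 4295.3×1.4148 ≈ 6077 m/s.
Total Δv = 4850 + 4897 + 6077 = 15824 m/s.

Δv ≈ 15800 m/s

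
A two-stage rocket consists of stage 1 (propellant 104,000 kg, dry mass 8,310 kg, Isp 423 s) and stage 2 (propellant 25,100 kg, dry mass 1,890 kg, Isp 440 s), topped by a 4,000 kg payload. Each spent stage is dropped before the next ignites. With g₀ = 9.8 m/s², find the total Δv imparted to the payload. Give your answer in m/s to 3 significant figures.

Ignition mass of stage 1 = 104,000+8,310 + 25,100+1,890 + 4,000 = 143,300 kg.
Stage 1: m₀ = 143,300 kg, m_f = 143,300 − 104,000 = 39,300 kg; Δv = 423×9.8×ln(3.646) = 4145.4×1.2937 ≈ 5363 m/s.
Stage 2: m₀ = 30,990 kg, m_f = 30,990 − 25,100 = 5,890 kg; Δv = 440×9.8×ln(5.261) = 4312.0×1.6604 ≈ 7160 m/s.
Total Δv = 5363 + 7160 = 12523 m/s.

Δv ≈ 12500 m/s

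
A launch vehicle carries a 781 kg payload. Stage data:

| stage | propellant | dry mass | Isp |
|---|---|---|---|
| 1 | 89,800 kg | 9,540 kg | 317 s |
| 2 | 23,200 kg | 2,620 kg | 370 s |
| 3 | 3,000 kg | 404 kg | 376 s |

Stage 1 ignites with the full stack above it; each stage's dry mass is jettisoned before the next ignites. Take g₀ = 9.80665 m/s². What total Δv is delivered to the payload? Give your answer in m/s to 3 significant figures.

Δv ≈ 13700 m/s

Ignition mass of stage 1 = 89,800+9,540 + 23,200+2,620 + 3,000+404 + 781 = 129,345 kg.
Stage 1: m₀ = 129,345 kg, m_f = 129,345 − 89,800 = 39,545 kg; Δv = 317×9.80665×ln(3.271) = 3108.7×1.1850 ≈ 3684 m/s.
Stage 2: m₀ = 30,005 kg, m_f = 30,005 − 23,200 = 6,805 kg; Δv = 370×9.80665×ln(4.409) = 3628.5×1.4837 ≈ 5384 m/s.
Stage 3: m₀ = 4,185 kg, m_f = 4,185 − 3,000 = 1,185 kg; Δv = 376×9.80665×ln(3.532) = 3687.3×1.2618 ≈ 4653 m/s.
Total Δv = 3684 + 5384 + 4653 = 13721 m/s.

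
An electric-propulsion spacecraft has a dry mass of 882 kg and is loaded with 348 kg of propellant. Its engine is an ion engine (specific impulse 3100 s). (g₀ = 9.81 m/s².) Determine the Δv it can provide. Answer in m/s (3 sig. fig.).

Δv ≈ 10100 m/s

v_e = Isp · g₀ = 3100 × 9.81 = 30411.0 m/s.
m₀ = m_dry + m_prop = 882 + 348 = 1,230 kg.
Rocket equation: Δv = v_e · ln(m₀/m_f) = 30411.0 × ln(1.395) = 30411.0 × 0.3326 ≈ 10114.0 m/s.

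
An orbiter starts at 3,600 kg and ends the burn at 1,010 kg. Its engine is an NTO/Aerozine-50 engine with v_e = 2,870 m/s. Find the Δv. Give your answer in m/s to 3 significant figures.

Δv = v_e · ln(m₀/m_f) = 2870.0 × ln(3.564) = 2870.0 × 1.2710 ≈ 3647.7 m/s.

Δv ≈ 3650 m/s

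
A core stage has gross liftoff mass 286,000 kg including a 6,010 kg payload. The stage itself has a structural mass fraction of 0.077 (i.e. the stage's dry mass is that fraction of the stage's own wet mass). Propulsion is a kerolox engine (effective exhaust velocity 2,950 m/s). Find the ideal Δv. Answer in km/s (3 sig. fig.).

Δv ≈ 6.90 km/s

Stage wet mass = m₀ − payload = 286,000 − 6,010 = 279,990 kg.
Stage dry mass = ε × stage wet mass = 0.077 × 279,990 = 21,559.2 kg.
Burnout mass m_f = stage dry + payload = 21,559.2 + 6,010 = 27,569.2 kg.
Δv = v_e · ln(286,000/27,569.2) = 2950.0 × ln(10.37) = 2950.0 × 2.3393 ≈ 6901 m/s.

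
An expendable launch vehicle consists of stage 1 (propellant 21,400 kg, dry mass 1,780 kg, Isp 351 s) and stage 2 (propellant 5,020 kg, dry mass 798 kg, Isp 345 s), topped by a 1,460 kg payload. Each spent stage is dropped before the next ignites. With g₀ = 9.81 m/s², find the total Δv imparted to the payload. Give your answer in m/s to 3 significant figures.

Ignition mass of stage 1 = 21,400+1,780 + 5,020+798 + 1,460 = 30,458 kg.
Stage 1: m₀ = 30,458 kg, m_f = 30,458 − 21,400 = 9,058 kg; Δv = 351×9.81×ln(3.363) = 3443.3×1.2127 ≈ 4176 m/s.
Stage 2: m₀ = 7,278 kg, m_f = 7,278 − 5,020 = 2,258 kg; Δv = 345×9.81×ln(3.223) = 3384.5×1.1704 ≈ 3961 m/s.
Total Δv = 4176 + 3961 = 8137 m/s.

Δv ≈ 8140 m/s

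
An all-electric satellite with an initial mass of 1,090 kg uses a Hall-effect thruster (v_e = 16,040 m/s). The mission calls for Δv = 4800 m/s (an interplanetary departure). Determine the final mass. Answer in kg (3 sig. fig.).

m₀/m_f = exp(Δv / v_e) = exp(4800 / 16040.0) = exp(0.2993) = 1.3488.
m_f = m₀ / 1.3488 = 1,090 / 1.3488 = 808.126 kg.

final mass ≈ 808 kg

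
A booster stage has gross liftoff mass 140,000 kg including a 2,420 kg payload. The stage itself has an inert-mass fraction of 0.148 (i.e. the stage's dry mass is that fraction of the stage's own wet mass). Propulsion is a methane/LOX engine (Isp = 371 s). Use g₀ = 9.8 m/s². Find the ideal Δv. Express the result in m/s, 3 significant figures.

Δv ≈ 6600 m/s

Stage wet mass = m₀ − payload = 140,000 − 2,420 = 137,580 kg.
Stage dry mass = ε × stage wet mass = 0.148 × 137,580 = 20,361.8 kg.
Burnout mass m_f = stage dry + payload = 20,361.8 + 2,420 = 22,781.8 kg.
v_e = Isp · g₀ = 371 × 9.8 = 3635.8 m/s.
Δv = v_e · ln(140,000/22,781.8) = 3635.8 × ln(6.145) = 3635.8 × 1.8157 ≈ 6601 m/s.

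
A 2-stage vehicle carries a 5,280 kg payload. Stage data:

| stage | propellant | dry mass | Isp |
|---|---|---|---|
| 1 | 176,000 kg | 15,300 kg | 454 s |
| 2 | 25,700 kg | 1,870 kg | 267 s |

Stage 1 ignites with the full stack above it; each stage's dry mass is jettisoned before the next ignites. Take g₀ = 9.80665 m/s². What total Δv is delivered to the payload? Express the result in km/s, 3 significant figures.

Ignition mass of stage 1 = 176,000+15,300 + 25,700+1,870 + 5,280 = 224,150 kg.
Stage 1: m₀ = 224,150 kg, m_f = 224,150 − 176,000 = 48,150 kg; Δv = 454×9.80665×ln(4.655) = 4452.2×1.5380 ≈ 6847 m/s.
Stage 2: m₀ = 32,850 kg, m_f = 32,850 − 25,700 = 7,150 kg; Δv = 267×9.80665×ln(4.594) = 2618.4×1.5248 ≈ 3993 m/s.
Total Δv = 6847 + 3993 = 10840 m/s.

Δv ≈ 10.8 km/s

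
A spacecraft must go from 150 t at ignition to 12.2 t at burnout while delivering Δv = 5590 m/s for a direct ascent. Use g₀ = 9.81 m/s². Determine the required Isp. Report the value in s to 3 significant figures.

ln(m₀/m_f) = ln(150000/12200) = ln(12.3) = 2.5092.
From the ideal rocket equation, v_e = Δv / ln(m₀/m_f) = 5590 / 2.5092 = 2227.8 m/s.
Isp = v_e / g₀ = 2227.8 / 9.81 = 227.1 s.

Isp ≈ 227 s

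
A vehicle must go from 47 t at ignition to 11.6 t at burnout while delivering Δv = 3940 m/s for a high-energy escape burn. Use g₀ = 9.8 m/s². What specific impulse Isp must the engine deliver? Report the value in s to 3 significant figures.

Isp ≈ 287 s

ln(m₀/m_f) = ln(47000/11600) = ln(4.052) = 1.3991.
By the Tsiolkovsky rocket equation, v_e = Δv / ln(m₀/m_f) = 3940 / 1.3991 = 2816.0 m/s.
Isp = v_e / g₀ = 2816.0 / 9.8 = 287.3 s.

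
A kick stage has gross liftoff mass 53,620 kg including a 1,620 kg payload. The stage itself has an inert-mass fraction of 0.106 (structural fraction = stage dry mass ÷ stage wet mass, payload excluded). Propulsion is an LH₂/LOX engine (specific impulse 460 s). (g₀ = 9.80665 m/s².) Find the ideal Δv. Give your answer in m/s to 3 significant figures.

Δv ≈ 9100 m/s

Stage wet mass = m₀ − payload = 53,620 − 1,620 = 52,000 kg.
Stage dry mass = ε × stage wet mass = 0.106 × 52,000 = 5,512 kg.
Burnout mass m_f = stage dry + payload = 5,512 + 1,620 = 7,132 kg.
v_e = Isp · g₀ = 460 × 9.80665 = 4511.1 m/s.
By the Tsiolkovsky rocket equation, Δv = v_e · ln(53,620/7,132) = 4511.1 × ln(7.518) = 4511.1 × 2.0173 ≈ 9100 m/s.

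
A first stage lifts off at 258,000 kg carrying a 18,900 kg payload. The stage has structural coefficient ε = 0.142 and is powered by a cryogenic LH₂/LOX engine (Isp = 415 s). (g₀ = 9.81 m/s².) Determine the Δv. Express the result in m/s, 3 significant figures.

Δv ≈ 6450 m/s

Stage wet mass = m₀ − payload = 258,000 − 18,900 = 239,100 kg.
Stage dry mass = ε × stage wet mass = 0.142 × 239,100 = 33,952.2 kg.
Burnout mass m_f = stage dry + payload = 33,952.2 + 18,900 = 52,852.2 kg.
v_e = Isp · g₀ = 415 × 9.81 = 4071.2 m/s.
Δv = v_e · ln(258,000/52,852.2) = 4071.2 × ln(4.882) = 4071.2 × 1.5855 ≈ 6455 m/s.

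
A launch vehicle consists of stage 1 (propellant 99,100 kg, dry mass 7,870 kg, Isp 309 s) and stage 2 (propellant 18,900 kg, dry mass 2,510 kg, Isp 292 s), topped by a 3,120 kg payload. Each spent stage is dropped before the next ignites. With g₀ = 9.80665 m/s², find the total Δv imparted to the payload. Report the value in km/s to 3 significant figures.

Ignition mass of stage 1 = 99,100+7,870 + 18,900+2,510 + 3,120 = 131,500 kg.
Stage 1: m₀ = 131,500 kg, m_f = 131,500 − 99,100 = 32,400 kg; Δv = 309×9.80665×ln(4.059) = 3030.3×1.4008 ≈ 4245 m/s.
Stage 2: m₀ = 24,530 kg, m_f = 24,530 − 18,900 = 5,630 kg; Δv = 292×9.80665×ln(4.357) = 2863.5×1.4718 ≈ 4215 m/s.
Total Δv = 4245 + 4215 = 8460 m/s.

Δv ≈ 8.46 km/s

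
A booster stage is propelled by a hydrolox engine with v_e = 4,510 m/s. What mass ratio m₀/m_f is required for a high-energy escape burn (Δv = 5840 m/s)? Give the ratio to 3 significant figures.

Using Δv = v_e ln(m₀/m_f): m₀/m_f = exp(Δv / v_e) = exp(5840 / 4510.0) = exp(1.2949) = 3.6506.

mass ratio ≈ 3.65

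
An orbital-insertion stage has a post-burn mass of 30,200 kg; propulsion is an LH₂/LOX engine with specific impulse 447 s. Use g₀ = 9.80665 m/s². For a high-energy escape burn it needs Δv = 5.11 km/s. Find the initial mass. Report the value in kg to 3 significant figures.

initial mass ≈ 96900 kg

v_e = Isp · g₀ = 447 × 9.80665 = 4383.6 m/s.
From the ideal rocket equation, m₀/m_f = exp(Δv / v_e) = exp(5110 / 4383.6) = exp(1.1657) = 3.2082.
m₀ = m_f × 3.2082 = 30,200 × 3.2082 = 96,887.6 kg.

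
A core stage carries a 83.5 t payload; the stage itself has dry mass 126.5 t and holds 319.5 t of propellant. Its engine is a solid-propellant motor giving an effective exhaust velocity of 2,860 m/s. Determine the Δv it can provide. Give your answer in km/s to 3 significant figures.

Δv ≈ 2.65 km/s

m₀ = payload + dry + propellant = 83.5 + 126.5 + 319.5 = 529.5 t.
m_f = payload + dry = 83.5 + 126.5 = 210 t.
Δv = v_e · ln(m₀/m_f) = 2860.0 × ln(2.521) = 2860.0 × 0.9248 ≈ 2645.0 m/s.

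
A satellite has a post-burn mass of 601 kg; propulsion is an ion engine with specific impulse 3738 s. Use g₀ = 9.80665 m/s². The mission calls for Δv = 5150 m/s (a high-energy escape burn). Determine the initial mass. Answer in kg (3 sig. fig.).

initial mass ≈ 692 kg

v_e = Isp · g₀ = 3738 × 9.80665 = 36657.3 m/s.
m₀/m_f = exp(Δv / v_e) = exp(5150 / 36657.3) = exp(0.1405) = 1.1508.
m₀ = m_f × 1.1508 = 601 × 1.1508 = 691.631 kg.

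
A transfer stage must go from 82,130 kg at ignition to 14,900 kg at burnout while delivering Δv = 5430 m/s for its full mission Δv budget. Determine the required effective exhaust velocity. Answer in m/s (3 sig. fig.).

v_e ≈ 3180 m/s

ln(m₀/m_f) = ln(82130/14900) = ln(5.512) = 1.7069.
From the ideal rocket equation, v_e = Δv / ln(m₀/m_f) = 5430 / 1.7069 = 3181.1 m/s.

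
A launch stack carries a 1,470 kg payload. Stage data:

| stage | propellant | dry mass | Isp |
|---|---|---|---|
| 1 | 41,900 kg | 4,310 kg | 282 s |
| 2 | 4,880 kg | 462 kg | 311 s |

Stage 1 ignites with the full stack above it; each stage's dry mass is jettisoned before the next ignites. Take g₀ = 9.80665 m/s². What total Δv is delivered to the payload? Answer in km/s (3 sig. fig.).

Δv ≈ 8.16 km/s

Ignition mass of stage 1 = 41,900+4,310 + 4,880+462 + 1,470 = 53,022 kg.
Stage 1: m₀ = 53,022 kg, m_f = 53,022 − 41,900 = 11,122 kg; Δv = 282×9.80665×ln(4.767) = 2765.5×1.5618 ≈ 4319 m/s.
Stage 2: m₀ = 6,812 kg, m_f = 6,812 − 4,880 = 1,932 kg; Δv = 311×9.80665×ln(3.526) = 3049.9×1.2601 ≈ 3843 m/s.
Total Δv = 4319 + 3843 = 8162 m/s.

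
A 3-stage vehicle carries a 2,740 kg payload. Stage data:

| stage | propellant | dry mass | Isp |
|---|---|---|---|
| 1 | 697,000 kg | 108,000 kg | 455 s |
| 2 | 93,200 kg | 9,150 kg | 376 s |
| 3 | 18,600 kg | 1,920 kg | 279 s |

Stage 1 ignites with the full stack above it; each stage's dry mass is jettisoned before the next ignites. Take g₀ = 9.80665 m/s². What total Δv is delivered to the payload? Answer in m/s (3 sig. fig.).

Δv ≈ 15600 m/s

Ignition mass of stage 1 = 697,000+108,000 + 93,200+9,150 + 18,600+1,920 + 2,740 = 930,610 kg.
Stage 1: m₀ = 930,610 kg, m_f = 930,610 − 697,000 = 233,610 kg; Δv = 455×9.80665×ln(3.984) = 4462.0×1.3822 ≈ 6167 m/s.
Stage 2: m₀ = 125,610 kg, m_f = 125,610 − 93,200 = 32,410 kg; Δv = 376×9.80665×ln(3.876) = 3687.3×1.3547 ≈ 4995 m/s.
Stage 3: m₀ = 23,260 kg, m_f = 23,260 − 18,600 = 4,660 kg; Δv = 279×9.80665×ln(4.991) = 2736.1×1.6077 ≈ 4399 m/s.
Total Δv = 6167 + 4995 + 4399 = 15561 m/s.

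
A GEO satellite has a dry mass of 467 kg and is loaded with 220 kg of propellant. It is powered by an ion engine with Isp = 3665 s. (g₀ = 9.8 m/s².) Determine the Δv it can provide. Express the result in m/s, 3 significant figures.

Δv ≈ 13900 m/s

v_e = Isp · g₀ = 3665 × 9.8 = 35917.0 m/s.
m₀ = m_dry + m_prop = 467 + 220 = 687 kg.
By the Tsiolkovsky rocket equation, Δv = v_e · ln(m₀/m_f) = 35917.0 × ln(1.471) = 35917.0 × 0.3860 ≈ 13864.1 m/s.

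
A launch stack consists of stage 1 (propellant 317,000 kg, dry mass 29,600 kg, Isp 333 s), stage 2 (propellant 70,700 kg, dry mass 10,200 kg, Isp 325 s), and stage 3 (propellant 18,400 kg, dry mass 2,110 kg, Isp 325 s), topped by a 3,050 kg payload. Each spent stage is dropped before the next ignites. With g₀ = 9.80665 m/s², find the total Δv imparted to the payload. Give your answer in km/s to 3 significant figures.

Δv ≈ 12.4 km/s

Ignition mass of stage 1 = 317,000+29,600 + 70,700+10,200 + 18,400+2,110 + 3,050 = 451,060 kg.
Stage 1: m₀ = 451,060 kg, m_f = 451,060 − 317,000 = 134,060 kg; Δv = 333×9.80665×ln(3.365) = 3265.6×1.2133 ≈ 3962 m/s.
Stage 2: m₀ = 104,460 kg, m_f = 104,460 − 70,700 = 33,760 kg; Δv = 325×9.80665×ln(3.094) = 3187.2×1.1295 ≈ 3600 m/s.
Stage 3: m₀ = 23,560 kg, m_f = 23,560 − 18,400 = 5,160 kg; Δv = 325×9.80665×ln(4.566) = 3187.2×1.5186 ≈ 4840 m/s.
Total Δv = 3962 + 3600 + 4840 = 12402 m/s.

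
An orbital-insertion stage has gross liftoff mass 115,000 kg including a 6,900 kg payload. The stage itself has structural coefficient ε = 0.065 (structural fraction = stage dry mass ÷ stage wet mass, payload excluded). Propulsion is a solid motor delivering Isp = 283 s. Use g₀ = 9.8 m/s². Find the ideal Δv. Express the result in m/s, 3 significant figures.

Stage wet mass = m₀ − payload = 115,000 − 6,900 = 108,100 kg.
Stage dry mass = ε × stage wet mass = 0.065 × 108,100 = 7,026.5 kg.
Burnout mass m_f = stage dry + payload = 7,026.5 + 6,900 = 13,926.5 kg.
v_e = Isp · g₀ = 283 × 9.8 = 2773.4 m/s.
By the Tsiolkovsky rocket equation, Δv = v_e · ln(115,000/13,926.5) = 2773.4 × ln(8.258) = 2773.4 × 2.1111 ≈ 5855 m/s.

Δv ≈ 5860 m/s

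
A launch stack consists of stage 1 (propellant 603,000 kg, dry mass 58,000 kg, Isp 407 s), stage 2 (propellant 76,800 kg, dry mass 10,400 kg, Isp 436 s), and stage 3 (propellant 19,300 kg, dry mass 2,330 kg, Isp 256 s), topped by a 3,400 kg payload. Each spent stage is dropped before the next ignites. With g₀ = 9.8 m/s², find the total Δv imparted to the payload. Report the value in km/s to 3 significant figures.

Ignition mass of stage 1 = 603,000+58,000 + 76,800+10,400 + 19,300+2,330 + 3,400 = 773,230 kg.
Stage 1: m₀ = 773,230 kg, m_f = 773,230 − 603,000 = 170,230 kg; Δv = 407×9.8×ln(4.542) = 3988.6×1.5134 ≈ 6036 m/s.
Stage 2: m₀ = 112,230 kg, m_f = 112,230 − 76,800 = 35,430 kg; Δv = 436×9.8×ln(3.168) = 4272.8×1.1530 ≈ 4927 m/s.
Stage 3: m₀ = 25,030 kg, m_f = 25,030 − 19,300 = 5,730 kg; Δv = 256×9.8×ln(4.368) = 2508.8×1.4744 ≈ 3699 m/s.
Total Δv = 6036 + 4927 + 3699 = 14662 m/s.

Δv ≈ 14.7 km/s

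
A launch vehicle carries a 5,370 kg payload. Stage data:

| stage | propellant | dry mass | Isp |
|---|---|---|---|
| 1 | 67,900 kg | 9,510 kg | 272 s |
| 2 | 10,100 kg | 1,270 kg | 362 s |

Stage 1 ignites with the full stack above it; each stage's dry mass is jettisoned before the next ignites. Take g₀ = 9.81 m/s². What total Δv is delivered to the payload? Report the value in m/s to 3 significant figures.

Ignition mass of stage 1 = 67,900+9,510 + 10,100+1,270 + 5,370 = 94,150 kg.
Stage 1: m₀ = 94,150 kg, m_f = 94,150 − 67,900 = 26,250 kg; Δv = 272×9.81×ln(3.587) = 2668.3×1.2772 ≈ 3408 m/s.
Stage 2: m₀ = 16,740 kg, m_f = 16,740 − 10,100 = 6,640 kg; Δv = 362×9.81×ln(2.521) = 3551.2×0.9247 ≈ 3284 m/s.
Total Δv = 3408 + 3284 = 6692 m/s.

Δv ≈ 6690 m/s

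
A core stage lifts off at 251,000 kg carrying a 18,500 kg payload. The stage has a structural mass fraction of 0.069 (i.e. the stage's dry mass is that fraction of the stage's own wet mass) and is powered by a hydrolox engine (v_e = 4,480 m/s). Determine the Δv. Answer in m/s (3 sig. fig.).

Δv ≈ 8890 m/s

Stage wet mass = m₀ − payload = 251,000 − 18,500 = 232,500 kg.
Stage dry mass = ε × stage wet mass = 0.069 × 232,500 = 16,042.5 kg.
Burnout mass m_f = stage dry + payload = 16,042.5 + 18,500 = 34,542.5 kg.
From the ideal rocket equation, Δv = v_e · ln(251,000/34,542.5) = 4480.0 × ln(7.266) = 4480.0 × 1.9833 ≈ 8885 m/s.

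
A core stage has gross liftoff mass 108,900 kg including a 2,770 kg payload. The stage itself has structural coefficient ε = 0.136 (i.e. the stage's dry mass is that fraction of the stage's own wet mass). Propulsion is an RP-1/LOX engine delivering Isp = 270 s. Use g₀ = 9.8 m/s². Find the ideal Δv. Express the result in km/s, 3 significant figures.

Stage wet mass = m₀ − payload = 108,900 − 2,770 = 106,130 kg.
Stage dry mass = ε × stage wet mass = 0.136 × 106,130 = 14,433.7 kg.
Burnout mass m_f = stage dry + payload = 14,433.7 + 2,770 = 17,203.7 kg.
v_e = Isp · g₀ = 270 × 9.8 = 2646.0 m/s.
Δv = v_e · ln(108,900/17,203.7) = 2646.0 × ln(6.33) = 2646.0 × 1.8453 ≈ 4883 m/s.

Δv ≈ 4.88 km/s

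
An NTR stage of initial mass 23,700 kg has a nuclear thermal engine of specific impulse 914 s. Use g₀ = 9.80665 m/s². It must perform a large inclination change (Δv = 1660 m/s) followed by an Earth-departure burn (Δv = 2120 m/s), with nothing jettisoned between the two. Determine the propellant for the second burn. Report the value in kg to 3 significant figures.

propellant for the second burn ≈ 4150 kg

v_e = Isp · g₀ = 914 × 9.80665 = 8963.3 m/s.
After the first burn: m = 23700 × exp(−1660/8963.3) = 23700 × 0.83094 = 19,693.3 kg.
After the second burn: m = 19,693.3 × exp(−2120/8963.3) = 19,693.3 × 0.78937 = 15,545.3 kg.
Second-burn propellant = 19,693.3 − 15,545.3 = 4,148 kg.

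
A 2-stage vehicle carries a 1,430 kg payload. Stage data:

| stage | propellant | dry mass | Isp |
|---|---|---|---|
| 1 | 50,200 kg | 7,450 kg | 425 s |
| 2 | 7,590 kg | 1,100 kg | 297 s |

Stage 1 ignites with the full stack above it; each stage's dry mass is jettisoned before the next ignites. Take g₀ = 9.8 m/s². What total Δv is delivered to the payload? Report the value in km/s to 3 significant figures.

Δv ≈ 9.66 km/s

Ignition mass of stage 1 = 50,200+7,450 + 7,590+1,100 + 1,430 = 67,770 kg.
Stage 1: m₀ = 67,770 kg, m_f = 67,770 − 50,200 = 17,570 kg; Δv = 425×9.8×ln(3.857) = 4165.0×1.3499 ≈ 5622 m/s.
Stage 2: m₀ = 10,120 kg, m_f = 10,120 − 7,590 = 2,530 kg; Δv = 297×9.8×ln(4) = 2910.6×1.3863 ≈ 4035 m/s.
Total Δv = 5622 + 4035 = 9657 m/s.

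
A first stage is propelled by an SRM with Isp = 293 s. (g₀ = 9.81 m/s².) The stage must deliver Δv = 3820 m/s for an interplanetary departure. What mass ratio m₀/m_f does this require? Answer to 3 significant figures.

v_e = Isp · g₀ = 293 × 9.81 = 2874.3 m/s.
From the ideal rocket equation, m₀/m_f = exp(Δv / v_e) = exp(3820 / 2874.3) = exp(1.3290) = 3.7773.

mass ratio ≈ 3.78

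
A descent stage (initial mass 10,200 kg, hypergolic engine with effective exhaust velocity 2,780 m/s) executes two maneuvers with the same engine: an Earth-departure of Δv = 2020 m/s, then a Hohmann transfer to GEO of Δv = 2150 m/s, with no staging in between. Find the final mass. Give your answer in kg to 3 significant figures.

final mass ≈ 2280 kg

After the first burn: m = 10200 × exp(−2020/2780.0) = 10200 × 0.48354 = 4,932.11 kg.
After the second burn: m = 4,932.11 × exp(−2150/2780.0) = 4,932.11 × 0.46145 = 2,275.92 kg.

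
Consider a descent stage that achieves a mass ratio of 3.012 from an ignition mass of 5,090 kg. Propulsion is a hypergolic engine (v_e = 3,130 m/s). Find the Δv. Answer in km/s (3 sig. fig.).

Using Δv = v_e ln(m₀/m_f): Δv = v_e · ln(3.012) = 3130.0 × 1.1026 ≈ 3451.2 m/s.

Δv ≈ 3.45 km/s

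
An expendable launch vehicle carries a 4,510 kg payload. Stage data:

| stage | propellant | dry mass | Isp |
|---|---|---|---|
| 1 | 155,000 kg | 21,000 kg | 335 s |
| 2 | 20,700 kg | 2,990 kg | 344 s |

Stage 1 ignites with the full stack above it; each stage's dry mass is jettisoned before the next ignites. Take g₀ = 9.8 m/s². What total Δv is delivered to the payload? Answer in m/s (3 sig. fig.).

Ignition mass of stage 1 = 155,000+21,000 + 20,700+2,990 + 4,510 = 204,200 kg.
Stage 1: m₀ = 204,200 kg, m_f = 204,200 − 155,000 = 49,200 kg; Δv = 335×9.8×ln(4.15) = 3283.0×1.4232 ≈ 4672 m/s.
Stage 2: m₀ = 28,200 kg, m_f = 28,200 − 20,700 = 7,500 kg; Δv = 344×9.8×ln(3.76) = 3371.2×1.3244 ≈ 4465 m/s.
Total Δv = 4672 + 4465 = 9137 m/s.

Δv ≈ 9140 m/s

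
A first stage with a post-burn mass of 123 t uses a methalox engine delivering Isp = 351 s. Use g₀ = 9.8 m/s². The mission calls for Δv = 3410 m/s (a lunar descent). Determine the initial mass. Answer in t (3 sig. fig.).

v_e = Isp · g₀ = 351 × 9.8 = 3439.8 m/s.
m₀/m_f = exp(Δv / v_e) = exp(3410 / 3439.8) = exp(0.9913) = 2.6948.
m₀ = m_f × 2.6948 = 123 × 2.6948 = 331.46 t.

initial mass ≈ 331 t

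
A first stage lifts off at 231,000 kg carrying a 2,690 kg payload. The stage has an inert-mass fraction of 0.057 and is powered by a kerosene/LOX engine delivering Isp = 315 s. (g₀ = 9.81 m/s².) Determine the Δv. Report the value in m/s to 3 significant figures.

Δv ≈ 8310 m/s

Stage wet mass = m₀ − payload = 231,000 − 2,690 = 228,310 kg.
Stage dry mass = ε × stage wet mass = 0.057 × 228,310 = 13,013.7 kg.
Burnout mass m_f = stage dry + payload = 13,013.7 + 2,690 = 15,703.7 kg.
v_e = Isp · g₀ = 315 × 9.81 = 3090.2 m/s.
Using Δv = v_e ln(m₀/m_f): Δv = v_e · ln(231,000/15,703.7) = 3090.2 × ln(14.71) = 3090.2 × 2.6885 ≈ 8308 m/s.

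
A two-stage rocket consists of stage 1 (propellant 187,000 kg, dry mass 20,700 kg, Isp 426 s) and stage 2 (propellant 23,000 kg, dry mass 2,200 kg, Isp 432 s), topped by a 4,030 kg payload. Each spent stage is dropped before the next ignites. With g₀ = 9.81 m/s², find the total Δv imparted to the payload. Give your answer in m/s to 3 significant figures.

Δv ≈ 13100 m/s

Ignition mass of stage 1 = 187,000+20,700 + 23,000+2,200 + 4,030 = 236,930 kg.
Stage 1: m₀ = 236,930 kg, m_f = 236,930 − 187,000 = 49,930 kg; Δv = 426×9.81×ln(4.745) = 4179.1×1.5571 ≈ 6507 m/s.
Stage 2: m₀ = 29,230 kg, m_f = 29,230 − 23,000 = 6,230 kg; Δv = 432×9.81×ln(4.692) = 4237.9×1.5458 ≈ 6551 m/s.
Total Δv = 6507 + 6551 = 13058 m/s.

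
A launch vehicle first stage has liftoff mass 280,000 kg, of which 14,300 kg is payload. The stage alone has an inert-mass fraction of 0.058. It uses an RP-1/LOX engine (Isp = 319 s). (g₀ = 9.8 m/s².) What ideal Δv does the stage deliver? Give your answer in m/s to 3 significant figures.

Stage wet mass = m₀ − payload = 280,000 − 14,300 = 265,700 kg.
Stage dry mass = ε × stage wet mass = 0.058 × 265,700 = 15,410.6 kg.
Burnout mass m_f = stage dry + payload = 15,410.6 + 14,300 = 29,710.6 kg.
v_e = Isp · g₀ = 319 × 9.8 = 3126.2 m/s.
Δv = v_e · ln(280,000/29,710.6) = 3126.2 × ln(9.424) = 3126.2 × 2.2433 ≈ 7013 m/s.

Δv ≈ 7010 m/s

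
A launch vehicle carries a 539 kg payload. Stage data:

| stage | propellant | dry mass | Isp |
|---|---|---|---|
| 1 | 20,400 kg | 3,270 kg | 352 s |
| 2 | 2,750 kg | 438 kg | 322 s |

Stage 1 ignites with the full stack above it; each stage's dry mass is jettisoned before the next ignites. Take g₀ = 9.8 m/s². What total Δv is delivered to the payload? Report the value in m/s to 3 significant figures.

Ignition mass of stage 1 = 20,400+3,270 + 2,750+438 + 539 = 27,397 kg.
Stage 1: m₀ = 27,397 kg, m_f = 27,397 − 20,400 = 6,997 kg; Δv = 352×9.8×ln(3.916) = 3449.6×1.3650 ≈ 4709 m/s.
Stage 2: m₀ = 3,727 kg, m_f = 3,727 − 2,750 = 977 kg; Δv = 322×9.8×ln(3.815) = 3155.6×1.3389 ≈ 4225 m/s.
Total Δv = 4709 + 4225 = 8934 m/s.

Δv ≈ 8930 m/s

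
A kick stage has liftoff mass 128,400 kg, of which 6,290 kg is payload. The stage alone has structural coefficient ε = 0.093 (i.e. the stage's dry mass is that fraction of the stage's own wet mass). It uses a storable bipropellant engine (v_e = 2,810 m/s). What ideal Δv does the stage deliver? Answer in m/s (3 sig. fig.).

Stage wet mass = m₀ − payload = 128,400 − 6,290 = 122,110 kg.
Stage dry mass = ε × stage wet mass = 0.093 × 122,110 = 11,356.2 kg.
Burnout mass m_f = stage dry + payload = 11,356.2 + 6,290 = 17,646.2 kg.
From the ideal rocket equation, Δv = v_e · ln(128,400/17,646.2) = 2810.0 × ln(7.276) = 2810.0 × 1.9846 ≈ 5577 m/s.

Δv ≈ 5580 m/s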